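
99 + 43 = 142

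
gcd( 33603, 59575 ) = 1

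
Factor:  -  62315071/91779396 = -2^(  -  2 ) * 3^(-1)*  7^1*13^1*17^( - 1)*73^(-1)*691^1 * 991^1*6163^( - 1 ) 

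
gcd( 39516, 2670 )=534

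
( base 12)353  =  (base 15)230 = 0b111101111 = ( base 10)495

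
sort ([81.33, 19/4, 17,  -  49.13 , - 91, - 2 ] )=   [ - 91,- 49.13, - 2,19/4,  17,81.33 ] 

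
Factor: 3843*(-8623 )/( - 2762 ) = 33138189/2762= 2^ ( - 1)*3^2*7^1*61^1*1381^( - 1)*8623^1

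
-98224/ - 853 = 98224/853 = 115.15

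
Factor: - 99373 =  - 43^1  *2311^1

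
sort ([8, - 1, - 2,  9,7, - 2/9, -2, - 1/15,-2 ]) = [ -2, - 2, - 2, - 1,-2/9, - 1/15,7, 8 , 9 ] 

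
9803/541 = 18 +65/541 = 18.12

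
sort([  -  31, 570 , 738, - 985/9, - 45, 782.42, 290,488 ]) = [ -985/9, -45,-31, 290, 488, 570, 738,782.42]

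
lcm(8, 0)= 0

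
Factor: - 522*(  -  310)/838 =2^1 * 3^2* 5^1*29^1 * 31^1* 419^(-1) = 80910/419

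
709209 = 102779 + 606430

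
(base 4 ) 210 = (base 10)36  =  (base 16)24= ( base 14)28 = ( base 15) 26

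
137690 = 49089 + 88601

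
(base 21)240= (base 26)1b4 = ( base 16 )3c6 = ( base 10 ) 966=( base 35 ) RL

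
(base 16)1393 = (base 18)f87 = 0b1001110010011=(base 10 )5011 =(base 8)11623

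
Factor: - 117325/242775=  - 361/747 = -3^(  -  2) * 19^2*83^(-1) 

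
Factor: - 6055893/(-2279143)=3^2 * 17^1 * 61^( - 1) * 37363^(  -  1 ) * 39581^1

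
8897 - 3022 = 5875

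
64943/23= 2823 + 14/23 = 2823.61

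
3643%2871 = 772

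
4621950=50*92439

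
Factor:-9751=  - 7^2*199^1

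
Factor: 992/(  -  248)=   -  2^2  =  -4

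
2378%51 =32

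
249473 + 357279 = 606752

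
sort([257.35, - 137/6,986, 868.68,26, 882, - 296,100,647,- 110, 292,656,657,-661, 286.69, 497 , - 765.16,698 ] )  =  [-765.16 , - 661, - 296,-110, - 137/6,26, 100,257.35, 286.69 , 292,497,  647,656,657,698, 868.68, 882,986 ] 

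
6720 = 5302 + 1418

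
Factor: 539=7^2 * 11^1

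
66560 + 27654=94214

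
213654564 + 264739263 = 478393827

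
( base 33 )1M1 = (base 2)11100011000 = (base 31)1ri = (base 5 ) 24231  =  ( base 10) 1816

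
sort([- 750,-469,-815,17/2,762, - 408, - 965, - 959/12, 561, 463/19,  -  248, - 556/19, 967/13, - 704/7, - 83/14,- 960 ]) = [ - 965, - 960, - 815, - 750, - 469, - 408, - 248, - 704/7, - 959/12, - 556/19,-83/14,17/2 , 463/19, 967/13,  561, 762] 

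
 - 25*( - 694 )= 17350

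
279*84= 23436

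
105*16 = 1680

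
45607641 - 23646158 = 21961483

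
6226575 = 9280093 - 3053518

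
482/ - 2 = - 241/1= -241.00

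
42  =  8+34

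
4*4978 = 19912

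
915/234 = 3 + 71/78 = 3.91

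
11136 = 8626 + 2510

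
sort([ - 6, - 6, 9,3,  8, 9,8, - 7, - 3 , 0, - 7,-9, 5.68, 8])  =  [  -  9, - 7, - 7,- 6, - 6,-3, 0,3, 5.68, 8,  8 , 8, 9,  9 ]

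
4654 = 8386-3732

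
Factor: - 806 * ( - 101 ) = 81406 = 2^1*13^1*31^1* 101^1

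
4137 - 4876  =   - 739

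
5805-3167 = 2638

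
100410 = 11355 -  -89055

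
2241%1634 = 607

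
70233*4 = 280932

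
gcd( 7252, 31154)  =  74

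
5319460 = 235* 22636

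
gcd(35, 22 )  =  1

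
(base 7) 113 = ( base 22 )2f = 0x3b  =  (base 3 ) 2012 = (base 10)59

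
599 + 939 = 1538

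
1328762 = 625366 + 703396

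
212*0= 0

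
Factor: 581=7^1*83^1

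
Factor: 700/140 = 5 = 5^1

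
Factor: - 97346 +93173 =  - 3^1* 13^1*107^1 = - 4173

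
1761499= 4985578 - 3224079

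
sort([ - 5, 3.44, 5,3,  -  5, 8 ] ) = [ - 5,-5,3, 3.44,5,  8] 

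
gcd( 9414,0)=9414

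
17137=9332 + 7805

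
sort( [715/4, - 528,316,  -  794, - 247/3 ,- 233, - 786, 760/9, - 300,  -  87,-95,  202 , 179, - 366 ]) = [ - 794,  -  786, - 528 , - 366, - 300, - 233, -95, - 87,  -  247/3, 760/9,  715/4, 179,202, 316]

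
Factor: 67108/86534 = 38/49 = 2^1* 7^( - 2 )*19^1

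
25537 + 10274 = 35811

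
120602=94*1283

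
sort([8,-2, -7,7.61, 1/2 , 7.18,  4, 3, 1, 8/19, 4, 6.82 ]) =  [-7, - 2  ,  8/19,1/2, 1 , 3, 4, 4,  6.82,7.18,  7.61, 8] 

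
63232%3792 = 2560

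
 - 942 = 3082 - 4024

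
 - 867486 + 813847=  - 53639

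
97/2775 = 97/2775 = 0.03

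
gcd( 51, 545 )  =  1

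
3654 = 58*63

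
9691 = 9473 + 218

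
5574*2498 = 13923852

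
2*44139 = 88278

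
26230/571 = 45+535/571=45.94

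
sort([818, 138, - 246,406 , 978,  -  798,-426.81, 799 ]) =[ - 798, - 426.81, - 246, 138, 406,799, 818, 978 ]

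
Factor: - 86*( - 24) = 2^4*3^1*43^1 = 2064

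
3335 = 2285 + 1050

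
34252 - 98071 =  - 63819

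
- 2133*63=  -134379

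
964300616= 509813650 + 454486966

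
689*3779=2603731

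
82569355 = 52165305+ 30404050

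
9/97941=3/32647 = 0.00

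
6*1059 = 6354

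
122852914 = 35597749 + 87255165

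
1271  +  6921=8192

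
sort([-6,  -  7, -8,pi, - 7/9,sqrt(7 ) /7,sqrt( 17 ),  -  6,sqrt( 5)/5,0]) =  [-8, -7,-6,  -  6, - 7/9, 0, sqrt (7 )/7 , sqrt(  5) /5,pi,  sqrt (17 )] 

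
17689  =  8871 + 8818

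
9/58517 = 9/58517 = 0.00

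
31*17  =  527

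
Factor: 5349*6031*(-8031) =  - 259078606389 = - 3^2*37^1*163^1*1783^1*2677^1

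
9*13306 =119754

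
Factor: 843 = 3^1*281^1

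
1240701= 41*30261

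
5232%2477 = 278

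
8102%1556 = 322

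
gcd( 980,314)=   2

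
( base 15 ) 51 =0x4C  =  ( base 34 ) 28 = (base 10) 76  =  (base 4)1030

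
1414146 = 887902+526244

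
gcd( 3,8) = 1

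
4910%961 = 105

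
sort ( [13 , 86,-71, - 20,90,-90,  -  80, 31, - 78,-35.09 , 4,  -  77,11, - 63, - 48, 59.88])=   [-90, - 80, -78, - 77, - 71, - 63, -48,-35.09, - 20, 4, 11, 13, 31, 59.88,86,90]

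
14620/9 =14620/9 = 1624.44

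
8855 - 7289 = 1566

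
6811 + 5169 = 11980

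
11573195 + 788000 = 12361195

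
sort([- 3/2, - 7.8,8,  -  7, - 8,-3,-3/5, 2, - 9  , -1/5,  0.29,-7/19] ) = [ - 9, - 8,-7.8,-7 , - 3,-3/2 , - 3/5, - 7/19,-1/5,0.29, 2, 8]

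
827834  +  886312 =1714146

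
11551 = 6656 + 4895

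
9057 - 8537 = 520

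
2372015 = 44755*53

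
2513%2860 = 2513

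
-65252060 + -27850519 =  - 93102579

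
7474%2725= 2024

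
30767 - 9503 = 21264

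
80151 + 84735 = 164886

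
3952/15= 263 + 7/15 = 263.47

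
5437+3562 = 8999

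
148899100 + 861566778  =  1010465878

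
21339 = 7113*3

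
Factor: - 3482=- 2^1*1741^1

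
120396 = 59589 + 60807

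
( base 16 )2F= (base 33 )1E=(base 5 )142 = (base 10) 47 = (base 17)2D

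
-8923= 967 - 9890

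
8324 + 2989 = 11313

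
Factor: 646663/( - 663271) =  - 7^ (-1)*17^1*19^( - 1 )*4987^( - 1)*38039^1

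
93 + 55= 148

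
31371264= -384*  (-81696 )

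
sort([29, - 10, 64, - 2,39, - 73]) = [ - 73, - 10, - 2,29, 39, 64]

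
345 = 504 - 159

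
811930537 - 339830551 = 472099986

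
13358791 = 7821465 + 5537326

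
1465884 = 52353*28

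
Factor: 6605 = 5^1* 1321^1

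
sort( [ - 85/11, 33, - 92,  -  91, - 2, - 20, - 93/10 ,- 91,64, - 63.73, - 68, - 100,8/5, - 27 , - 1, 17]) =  [ - 100, - 92,  -  91,  -  91, - 68, - 63.73, - 27, - 20, - 93/10, - 85/11, - 2, - 1, 8/5,  17, 33,64 ] 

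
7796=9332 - 1536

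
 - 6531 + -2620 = - 9151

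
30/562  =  15/281 = 0.05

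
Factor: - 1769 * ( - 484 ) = 856196 =2^2*11^2*29^1* 61^1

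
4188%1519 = 1150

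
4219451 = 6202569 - 1983118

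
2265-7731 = -5466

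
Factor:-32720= -2^4*5^1*409^1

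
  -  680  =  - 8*85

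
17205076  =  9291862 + 7913214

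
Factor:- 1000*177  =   - 177000 = - 2^3*3^1*5^3*59^1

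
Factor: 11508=2^2 *3^1*7^1*137^1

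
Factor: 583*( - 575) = - 335225= -  5^2*11^1*23^1*53^1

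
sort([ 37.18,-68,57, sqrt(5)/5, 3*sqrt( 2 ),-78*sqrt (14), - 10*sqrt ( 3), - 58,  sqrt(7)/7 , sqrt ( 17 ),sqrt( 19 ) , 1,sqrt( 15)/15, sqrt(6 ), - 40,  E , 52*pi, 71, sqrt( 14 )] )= [ - 78* sqrt(14) , - 68,-58, - 40, -10*sqrt (3 ), sqrt ( 15 ) /15,sqrt( 7)/7, sqrt( 5 )/5, 1, sqrt(6),  E, sqrt(14), sqrt( 17), 3*sqrt (2 ), sqrt(19 ),37.18, 57, 71,52*pi] 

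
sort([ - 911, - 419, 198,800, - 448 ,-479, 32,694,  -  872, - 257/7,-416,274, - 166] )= [ - 911 , - 872, - 479,- 448,- 419,-416, - 166, - 257/7,32,198,274,  694, 800 ] 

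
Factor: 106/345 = 2^1*3^(-1 ) * 5^( - 1 )*23^ ( - 1)*53^1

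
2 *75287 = 150574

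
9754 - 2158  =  7596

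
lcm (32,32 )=32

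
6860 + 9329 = 16189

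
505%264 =241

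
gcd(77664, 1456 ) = 16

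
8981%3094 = 2793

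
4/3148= 1/787 = 0.00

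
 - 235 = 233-468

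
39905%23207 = 16698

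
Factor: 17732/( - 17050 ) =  - 2^1*5^( - 2 )*13^1 = - 26/25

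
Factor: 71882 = 2^1*127^1 * 283^1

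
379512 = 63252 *6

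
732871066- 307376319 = 425494747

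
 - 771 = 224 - 995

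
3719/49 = 3719/49 = 75.90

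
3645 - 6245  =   - 2600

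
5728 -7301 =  - 1573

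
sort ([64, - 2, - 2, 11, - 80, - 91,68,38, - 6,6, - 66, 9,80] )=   [ - 91, - 80,-66, - 6,-2,- 2, 6,9,11,38,  64,68, 80 ] 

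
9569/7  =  1367=1367.00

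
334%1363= 334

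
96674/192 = 48337/96 =503.51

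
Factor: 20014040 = 2^3  *  5^1*37^1 * 13523^1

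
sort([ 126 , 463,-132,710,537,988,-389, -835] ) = [-835, - 389,-132, 126, 463, 537,710 , 988 ] 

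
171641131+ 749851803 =921492934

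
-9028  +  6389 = - 2639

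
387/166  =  387/166 = 2.33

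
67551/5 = 13510 + 1/5 = 13510.20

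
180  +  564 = 744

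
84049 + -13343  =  70706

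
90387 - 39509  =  50878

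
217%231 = 217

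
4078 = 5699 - 1621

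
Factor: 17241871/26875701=3^( - 2 )*71^( - 1)*137^( - 1)* 307^( - 1 )*17241871^1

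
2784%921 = 21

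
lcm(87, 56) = 4872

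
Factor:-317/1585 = -1/5 = -5^(-1)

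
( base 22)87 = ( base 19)9c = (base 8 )267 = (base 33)5I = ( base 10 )183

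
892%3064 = 892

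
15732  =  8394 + 7338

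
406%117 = 55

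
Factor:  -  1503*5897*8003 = -3^2*53^1 *151^1*167^1*5897^1 = - 70932117573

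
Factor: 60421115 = 5^1*23^1*173^1*3037^1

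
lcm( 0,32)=0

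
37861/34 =37861/34 = 1113.56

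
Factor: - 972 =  - 2^2*3^5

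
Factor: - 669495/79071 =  - 5^1*26357^( - 1 ) * 44633^1=- 223165/26357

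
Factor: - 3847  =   - 3847^1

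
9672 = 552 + 9120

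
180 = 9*20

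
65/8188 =65/8188=0.01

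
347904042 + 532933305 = 880837347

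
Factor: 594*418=2^2*3^3* 11^2*19^1= 248292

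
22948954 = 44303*518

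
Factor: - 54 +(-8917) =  - 8971^1 = -8971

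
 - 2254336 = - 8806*256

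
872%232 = 176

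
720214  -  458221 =261993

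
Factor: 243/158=2^(-1)*3^5*79^ ( - 1) 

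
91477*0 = 0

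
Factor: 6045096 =2^3*3^1* 251879^1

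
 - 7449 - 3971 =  - 11420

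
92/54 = 1 + 19/27=1.70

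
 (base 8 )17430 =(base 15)255a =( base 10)7960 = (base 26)bk4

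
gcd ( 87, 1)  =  1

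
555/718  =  555/718 = 0.77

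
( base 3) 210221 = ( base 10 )592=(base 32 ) IG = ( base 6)2424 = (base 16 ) 250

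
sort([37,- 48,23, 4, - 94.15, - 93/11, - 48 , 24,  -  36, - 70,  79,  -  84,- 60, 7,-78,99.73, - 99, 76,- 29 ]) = [ - 99, - 94.15, - 84, - 78, - 70, -60, - 48 , - 48, - 36, - 29,  -  93/11, 4,  7,  23,  24 , 37,76,79,  99.73]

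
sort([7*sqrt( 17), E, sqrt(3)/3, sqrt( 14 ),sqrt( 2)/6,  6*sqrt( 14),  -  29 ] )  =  [-29, sqrt ( 2 )/6, sqrt( 3)/3, E,sqrt( 14),  6*sqrt(14) , 7 * sqrt ( 17)] 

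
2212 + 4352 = 6564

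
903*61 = 55083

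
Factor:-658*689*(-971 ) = 2^1*7^1*13^1 * 47^1*53^1*971^1 = 440214502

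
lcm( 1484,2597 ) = 10388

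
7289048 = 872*8359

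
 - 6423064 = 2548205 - 8971269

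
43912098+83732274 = 127644372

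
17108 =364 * 47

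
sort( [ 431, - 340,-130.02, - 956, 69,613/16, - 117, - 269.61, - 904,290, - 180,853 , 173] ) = [ - 956, - 904, - 340, - 269.61, - 180, - 130.02, - 117,613/16,69, 173,290, 431,853 ] 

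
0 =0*1204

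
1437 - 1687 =-250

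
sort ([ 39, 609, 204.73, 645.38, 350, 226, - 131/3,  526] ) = [ - 131/3,39,204.73, 226, 350, 526, 609, 645.38]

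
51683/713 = 72 + 347/713 =72.49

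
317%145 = 27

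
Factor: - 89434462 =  - 2^1*13^2*264599^1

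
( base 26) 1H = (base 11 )3A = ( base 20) 23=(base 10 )43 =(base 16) 2b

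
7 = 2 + 5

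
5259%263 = 262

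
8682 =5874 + 2808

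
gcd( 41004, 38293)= 1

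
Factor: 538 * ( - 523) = - 2^1  *  269^1 * 523^1 = - 281374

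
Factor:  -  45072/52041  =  -15024/17347 = -  2^4*3^1 * 11^(-1)*19^( - 1)* 83^(- 1)*313^1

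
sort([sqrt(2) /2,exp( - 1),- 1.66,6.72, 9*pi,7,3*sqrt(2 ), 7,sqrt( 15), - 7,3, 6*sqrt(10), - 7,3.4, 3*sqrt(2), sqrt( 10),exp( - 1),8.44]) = [ - 7, - 7, - 1.66,  exp( - 1 ),exp( - 1) , sqrt(2)/2,3,sqrt(10),3.4, sqrt( 15),3  *sqrt(2 ), 3*sqrt(2), 6.72,7,7,8.44, 6*sqrt( 10 ),9 * pi]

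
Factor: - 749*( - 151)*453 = 51233847=3^1*7^1* 107^1*151^2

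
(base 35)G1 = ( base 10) 561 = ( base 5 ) 4221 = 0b1000110001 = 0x231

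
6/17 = 6/17 = 0.35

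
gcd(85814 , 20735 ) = 1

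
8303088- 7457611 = 845477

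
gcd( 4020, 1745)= 5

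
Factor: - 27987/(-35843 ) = 3^1*19^1*73^( - 1)  =  57/73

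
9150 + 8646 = 17796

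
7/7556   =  7/7556  =  0.00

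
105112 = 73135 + 31977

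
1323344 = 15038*88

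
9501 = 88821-79320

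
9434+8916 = 18350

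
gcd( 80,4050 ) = 10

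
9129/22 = 414+ 21/22 = 414.95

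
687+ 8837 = 9524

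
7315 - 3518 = 3797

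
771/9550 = 771/9550 = 0.08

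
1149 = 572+577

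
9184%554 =320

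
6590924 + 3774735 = 10365659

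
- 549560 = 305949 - 855509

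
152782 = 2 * 76391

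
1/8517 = 1/8517 = 0.00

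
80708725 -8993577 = 71715148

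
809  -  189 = 620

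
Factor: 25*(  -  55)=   -  5^3*11^1 = -1375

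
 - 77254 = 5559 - 82813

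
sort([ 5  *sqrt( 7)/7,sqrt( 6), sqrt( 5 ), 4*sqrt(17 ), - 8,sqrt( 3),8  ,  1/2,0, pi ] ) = [ - 8, 0,1/2,sqrt ( 3),5 * sqrt( 7)/7, sqrt( 5 ), sqrt (6 ),pi,8  ,  4*sqrt( 17 ) ] 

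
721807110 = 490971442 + 230835668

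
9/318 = 3/106=0.03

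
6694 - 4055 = 2639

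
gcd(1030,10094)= 206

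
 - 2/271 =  - 2/271 = - 0.01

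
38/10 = 3 + 4/5= 3.80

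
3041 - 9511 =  - 6470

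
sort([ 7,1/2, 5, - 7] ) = [- 7,1/2, 5  ,  7]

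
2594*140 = 363160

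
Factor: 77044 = 2^2*11^1*17^1*103^1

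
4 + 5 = 9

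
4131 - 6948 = - 2817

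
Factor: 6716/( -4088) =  - 2^( - 1 )*7^( - 1)*23^1=- 23/14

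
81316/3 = 27105 + 1/3 = 27105.33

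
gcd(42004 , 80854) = 2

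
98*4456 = 436688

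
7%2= 1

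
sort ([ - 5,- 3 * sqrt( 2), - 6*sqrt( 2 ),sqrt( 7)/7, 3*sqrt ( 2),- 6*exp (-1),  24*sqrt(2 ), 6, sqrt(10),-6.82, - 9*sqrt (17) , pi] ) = [-9 * sqrt(17), - 6*sqrt( 2 ), - 6.82, - 5, - 3*sqrt( 2) , - 6* exp( - 1), sqrt( 7)/7, pi,sqrt( 10),3 * sqrt ( 2),6,24*sqrt(2)] 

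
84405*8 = 675240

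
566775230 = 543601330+23173900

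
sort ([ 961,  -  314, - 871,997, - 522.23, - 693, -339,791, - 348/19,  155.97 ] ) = [ - 871, - 693 , - 522.23, - 339, - 314, - 348/19, 155.97, 791,961, 997] 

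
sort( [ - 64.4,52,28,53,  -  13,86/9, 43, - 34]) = [ - 64.4, - 34,  -  13,86/9, 28,43,52,53]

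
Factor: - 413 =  - 7^1*59^1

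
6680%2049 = 533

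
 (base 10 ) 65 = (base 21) 32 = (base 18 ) 3B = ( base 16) 41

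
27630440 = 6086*4540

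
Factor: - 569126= - 2^1*17^1*19^1*881^1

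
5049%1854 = 1341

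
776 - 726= 50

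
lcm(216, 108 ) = 216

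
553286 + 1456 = 554742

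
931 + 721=1652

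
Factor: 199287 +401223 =2^1*3^1*5^1  *37^1*541^1 = 600510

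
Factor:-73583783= -7^1*13^2 * 62201^1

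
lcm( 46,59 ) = 2714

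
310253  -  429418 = -119165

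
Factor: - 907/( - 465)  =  3^( - 1 )*5^( - 1)*31^( - 1 )*907^1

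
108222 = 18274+89948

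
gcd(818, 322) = 2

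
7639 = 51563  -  43924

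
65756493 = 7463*8811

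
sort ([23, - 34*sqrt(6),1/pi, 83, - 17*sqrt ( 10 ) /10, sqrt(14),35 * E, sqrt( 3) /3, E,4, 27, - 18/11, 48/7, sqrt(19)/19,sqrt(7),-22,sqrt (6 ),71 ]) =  [ - 34*sqrt( 6 ),-22,-17*sqrt ( 10) /10, - 18/11 , sqrt( 19) /19,1/pi, sqrt( 3) /3,  sqrt(6),sqrt( 7), E, sqrt( 14), 4, 48/7,23,27,  71, 83, 35*E]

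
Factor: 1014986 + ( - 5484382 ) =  - 2^2*1117349^1 = - 4469396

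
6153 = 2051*3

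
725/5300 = 29/212 = 0.14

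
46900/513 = 91  +  217/513 = 91.42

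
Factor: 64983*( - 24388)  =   - 2^2*3^1*7^1*13^1 *67^1*21661^1 = - 1584805404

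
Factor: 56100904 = 2^3*7012613^1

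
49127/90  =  49127/90 =545.86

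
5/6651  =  5/6651 = 0.00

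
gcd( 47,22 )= 1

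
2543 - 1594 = 949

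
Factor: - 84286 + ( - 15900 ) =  - 2^1*50093^1 = - 100186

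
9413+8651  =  18064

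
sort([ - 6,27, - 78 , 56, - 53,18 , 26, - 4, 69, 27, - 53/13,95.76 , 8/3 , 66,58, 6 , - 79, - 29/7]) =[ - 79, - 78, - 53, - 6 , -29/7, - 53/13, - 4,8/3,6, 18, 26,  27 , 27,56, 58,66,69,95.76]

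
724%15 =4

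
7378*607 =4478446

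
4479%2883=1596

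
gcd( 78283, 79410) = 1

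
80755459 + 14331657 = 95087116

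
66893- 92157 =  - 25264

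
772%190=12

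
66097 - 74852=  - 8755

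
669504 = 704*951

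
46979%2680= 1419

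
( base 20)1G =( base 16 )24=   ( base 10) 36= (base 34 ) 12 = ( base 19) 1h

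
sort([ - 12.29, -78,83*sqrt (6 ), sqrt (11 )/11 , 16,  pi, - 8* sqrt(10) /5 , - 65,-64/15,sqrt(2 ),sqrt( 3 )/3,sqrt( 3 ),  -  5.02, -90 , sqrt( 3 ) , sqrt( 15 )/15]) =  [ - 90, - 78, - 65, -12.29 ,-8*sqrt( 10) /5 , - 5.02, - 64/15,  sqrt (15 ) /15,  sqrt(11 )/11,sqrt(3 )/3,  sqrt( 2 ), sqrt (3 ), sqrt (3 ), pi, 16, 83*sqrt( 6)]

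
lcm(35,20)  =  140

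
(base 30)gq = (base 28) i2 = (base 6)2202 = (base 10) 506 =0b111111010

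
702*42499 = 29834298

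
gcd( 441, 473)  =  1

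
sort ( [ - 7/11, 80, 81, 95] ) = [ - 7/11,80,81, 95]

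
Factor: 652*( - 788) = -2^4* 163^1  *  197^1 = -513776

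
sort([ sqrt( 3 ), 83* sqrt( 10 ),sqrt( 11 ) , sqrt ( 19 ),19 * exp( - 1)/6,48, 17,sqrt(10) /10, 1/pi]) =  [ sqrt(10)/10,1/pi,19*exp( - 1 )/6, sqrt( 3),sqrt( 11), sqrt(19 ),17, 48,83* sqrt ( 10 ) ]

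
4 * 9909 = 39636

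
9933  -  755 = 9178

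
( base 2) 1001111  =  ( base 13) 61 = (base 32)2F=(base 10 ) 79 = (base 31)2h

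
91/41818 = 13/5974 = 0.00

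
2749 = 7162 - 4413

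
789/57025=789/57025 = 0.01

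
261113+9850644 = 10111757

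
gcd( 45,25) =5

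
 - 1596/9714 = -266/1619 = -  0.16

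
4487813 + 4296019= 8783832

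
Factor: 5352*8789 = 47038728  =  2^3*3^1*11^1*17^1*47^1*223^1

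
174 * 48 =8352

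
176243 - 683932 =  - 507689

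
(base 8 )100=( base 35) 1T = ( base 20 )34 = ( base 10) 64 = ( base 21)31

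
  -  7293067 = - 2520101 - 4772966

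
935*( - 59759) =-55874665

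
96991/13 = 96991/13 = 7460.85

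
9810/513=1090/57 = 19.12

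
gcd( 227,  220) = 1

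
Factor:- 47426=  - 2^1*23^1*1031^1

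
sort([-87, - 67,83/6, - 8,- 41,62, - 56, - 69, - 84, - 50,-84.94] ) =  [ - 87 , - 84.94, - 84, - 69, - 67, - 56,  -  50 ,-41, -8,83/6,  62]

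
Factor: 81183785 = 5^1*43^1*377599^1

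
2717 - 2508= 209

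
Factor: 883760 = 2^4*5^1*11047^1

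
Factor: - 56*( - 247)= 2^3*7^1*13^1*19^1 = 13832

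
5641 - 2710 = 2931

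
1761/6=293+1/2 = 293.50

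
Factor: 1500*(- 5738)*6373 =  - 2^3*3^1*5^3*19^1*151^1*6373^1 = - 54852411000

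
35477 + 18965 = 54442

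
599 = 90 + 509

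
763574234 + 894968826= 1658543060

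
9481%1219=948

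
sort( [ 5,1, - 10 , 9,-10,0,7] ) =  [ - 10,- 10 , 0, 1,5,7, 9 ]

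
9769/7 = 1395 + 4/7  =  1395.57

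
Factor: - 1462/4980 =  - 731/2490=   - 2^(-1) * 3^( - 1 ) * 5^( - 1)  *  17^1 * 43^1 * 83^(-1)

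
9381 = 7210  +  2171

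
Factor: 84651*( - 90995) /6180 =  - 2^( - 2 )*7^1*29^1*103^(-1)*139^1*18199^1 =- 513521183/412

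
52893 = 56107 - 3214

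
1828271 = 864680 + 963591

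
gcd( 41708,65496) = 4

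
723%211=90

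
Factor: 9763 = 13^1*751^1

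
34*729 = 24786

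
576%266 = 44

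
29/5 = 5 +4/5 = 5.80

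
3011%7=1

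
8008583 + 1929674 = 9938257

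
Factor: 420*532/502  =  111720/251 = 2^3*3^1*5^1  *  7^2*19^1*251^ (- 1 )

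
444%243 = 201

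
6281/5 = 6281/5 = 1256.20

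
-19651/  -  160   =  19651/160 = 122.82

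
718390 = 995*722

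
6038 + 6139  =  12177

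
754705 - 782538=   -27833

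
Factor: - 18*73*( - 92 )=2^3*3^2 * 23^1*73^1  =  120888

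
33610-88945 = - 55335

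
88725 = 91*975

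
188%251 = 188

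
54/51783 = 18/17261 = 0.00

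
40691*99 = 4028409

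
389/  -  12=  - 33 + 7/12 = -32.42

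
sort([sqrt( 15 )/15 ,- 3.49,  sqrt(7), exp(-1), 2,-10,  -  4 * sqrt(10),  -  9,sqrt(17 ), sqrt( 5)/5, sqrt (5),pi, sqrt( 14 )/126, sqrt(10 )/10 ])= [ - 4*sqrt(10) , - 10, - 9,-3.49,sqrt ( 14)/126,sqrt(15) /15, sqrt( 10)/10, exp( - 1), sqrt( 5 ) /5 , 2,sqrt(5), sqrt ( 7), pi,sqrt(17) ] 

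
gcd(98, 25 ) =1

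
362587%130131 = 102325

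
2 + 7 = 9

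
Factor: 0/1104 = 0^1=0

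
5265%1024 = 145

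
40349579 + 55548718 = 95898297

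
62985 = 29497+33488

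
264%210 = 54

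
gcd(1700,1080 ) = 20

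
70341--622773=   693114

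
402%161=80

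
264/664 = 33/83 = 0.40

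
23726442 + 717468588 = 741195030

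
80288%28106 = 24076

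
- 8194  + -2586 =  - 10780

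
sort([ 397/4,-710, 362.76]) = [ - 710 , 397/4, 362.76 ] 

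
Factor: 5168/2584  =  2 = 2^1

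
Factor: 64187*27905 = 1791138235 = 5^1*5581^1*64187^1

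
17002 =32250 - 15248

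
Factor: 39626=2^1*19813^1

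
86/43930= 43/21965=0.00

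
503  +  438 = 941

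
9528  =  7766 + 1762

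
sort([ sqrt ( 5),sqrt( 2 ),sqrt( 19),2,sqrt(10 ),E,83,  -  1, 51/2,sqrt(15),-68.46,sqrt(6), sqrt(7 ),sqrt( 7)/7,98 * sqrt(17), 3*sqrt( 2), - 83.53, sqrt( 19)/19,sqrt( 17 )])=[ - 83.53, - 68.46, - 1,sqrt( 19 ) /19,sqrt( 7 )/7,sqrt(2), 2,sqrt( 5),sqrt(6),  sqrt( 7 ), E,sqrt(10),sqrt (15),sqrt( 17 ), 3 * sqrt(  2 ),sqrt(19),51/2,83 , 98*sqrt( 17)] 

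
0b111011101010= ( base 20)9ai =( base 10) 3818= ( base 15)11E8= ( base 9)5212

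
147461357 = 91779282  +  55682075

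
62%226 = 62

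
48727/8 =6090 + 7/8 = 6090.88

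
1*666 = 666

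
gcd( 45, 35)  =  5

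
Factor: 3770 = 2^1 * 5^1*13^1*29^1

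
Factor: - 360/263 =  - 2^3* 3^2* 5^1*263^(-1) 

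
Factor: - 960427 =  - 13^2*5683^1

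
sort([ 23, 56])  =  [ 23 , 56] 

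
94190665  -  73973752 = 20216913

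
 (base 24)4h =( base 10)113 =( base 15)78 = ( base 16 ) 71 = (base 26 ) 49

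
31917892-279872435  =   - 247954543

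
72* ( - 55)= - 3960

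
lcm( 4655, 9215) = 451535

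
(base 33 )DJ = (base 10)448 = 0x1C0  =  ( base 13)286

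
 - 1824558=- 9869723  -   - 8045165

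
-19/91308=-19/91308 = - 0.00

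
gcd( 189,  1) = 1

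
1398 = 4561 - 3163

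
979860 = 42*23330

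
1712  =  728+984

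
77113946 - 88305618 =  - 11191672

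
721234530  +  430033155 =1151267685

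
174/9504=29/1584 = 0.02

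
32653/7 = 32653/7= 4664.71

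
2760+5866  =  8626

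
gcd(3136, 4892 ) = 4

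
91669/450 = 203 + 319/450 =203.71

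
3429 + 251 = 3680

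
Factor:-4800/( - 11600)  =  12/29 = 2^2*3^1*29^( - 1 ) 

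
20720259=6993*2963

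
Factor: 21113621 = 193^1 * 109397^1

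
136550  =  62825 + 73725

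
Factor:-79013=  - 11^2*653^1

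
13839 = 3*4613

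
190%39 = 34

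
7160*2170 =15537200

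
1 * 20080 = 20080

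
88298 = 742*119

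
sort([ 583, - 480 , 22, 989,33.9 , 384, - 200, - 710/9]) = [ - 480 , - 200 , - 710/9, 22, 33.9, 384,  583 , 989]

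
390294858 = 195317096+194977762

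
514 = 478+36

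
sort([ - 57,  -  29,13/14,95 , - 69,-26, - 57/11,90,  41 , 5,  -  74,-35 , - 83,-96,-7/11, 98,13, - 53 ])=[ - 96, - 83,-74,-69, - 57, -53, - 35, - 29, - 26,- 57/11,-7/11, 13/14, 5, 13, 41, 90, 95, 98] 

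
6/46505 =6/46505  =  0.00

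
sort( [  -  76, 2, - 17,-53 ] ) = [ - 76, - 53,  -  17,2] 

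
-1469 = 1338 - 2807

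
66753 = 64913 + 1840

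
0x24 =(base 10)36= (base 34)12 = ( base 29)17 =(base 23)1d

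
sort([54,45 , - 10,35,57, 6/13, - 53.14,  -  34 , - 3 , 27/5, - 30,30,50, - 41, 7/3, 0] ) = [ - 53.14, - 41, - 34, - 30, - 10, -3,0,6/13,7/3,27/5, 30,  35,45,50, 54,57] 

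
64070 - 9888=54182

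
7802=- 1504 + 9306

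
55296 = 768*72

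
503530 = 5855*86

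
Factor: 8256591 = 3^2*7^1*83^1*1579^1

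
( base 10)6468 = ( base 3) 22212120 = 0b1100101000100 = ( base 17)1568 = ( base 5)201333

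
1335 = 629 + 706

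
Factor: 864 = 2^5*3^3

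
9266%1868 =1794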